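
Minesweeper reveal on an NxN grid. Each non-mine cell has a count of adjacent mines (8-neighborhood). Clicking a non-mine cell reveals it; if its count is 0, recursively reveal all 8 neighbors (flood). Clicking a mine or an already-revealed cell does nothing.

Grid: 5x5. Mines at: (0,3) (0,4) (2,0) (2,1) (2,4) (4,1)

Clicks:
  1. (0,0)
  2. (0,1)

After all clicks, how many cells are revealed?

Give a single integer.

Answer: 6

Derivation:
Click 1 (0,0) count=0: revealed 6 new [(0,0) (0,1) (0,2) (1,0) (1,1) (1,2)] -> total=6
Click 2 (0,1) count=0: revealed 0 new [(none)] -> total=6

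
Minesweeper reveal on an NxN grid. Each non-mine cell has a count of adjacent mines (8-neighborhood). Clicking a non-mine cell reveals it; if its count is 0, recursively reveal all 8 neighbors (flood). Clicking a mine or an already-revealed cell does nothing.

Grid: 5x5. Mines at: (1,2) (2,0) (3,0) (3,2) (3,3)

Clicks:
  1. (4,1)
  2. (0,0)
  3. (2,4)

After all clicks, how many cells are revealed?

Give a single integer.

Click 1 (4,1) count=2: revealed 1 new [(4,1)] -> total=1
Click 2 (0,0) count=0: revealed 4 new [(0,0) (0,1) (1,0) (1,1)] -> total=5
Click 3 (2,4) count=1: revealed 1 new [(2,4)] -> total=6

Answer: 6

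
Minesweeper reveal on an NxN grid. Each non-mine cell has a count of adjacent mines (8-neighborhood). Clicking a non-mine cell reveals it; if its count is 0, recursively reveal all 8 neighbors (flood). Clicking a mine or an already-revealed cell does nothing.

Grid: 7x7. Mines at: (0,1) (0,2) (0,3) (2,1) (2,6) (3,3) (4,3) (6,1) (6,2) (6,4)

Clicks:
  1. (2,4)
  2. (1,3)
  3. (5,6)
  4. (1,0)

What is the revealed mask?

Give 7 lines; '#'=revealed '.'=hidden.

Answer: .......
#..#...
....#..
....###
....###
....###
.....##

Derivation:
Click 1 (2,4) count=1: revealed 1 new [(2,4)] -> total=1
Click 2 (1,3) count=2: revealed 1 new [(1,3)] -> total=2
Click 3 (5,6) count=0: revealed 11 new [(3,4) (3,5) (3,6) (4,4) (4,5) (4,6) (5,4) (5,5) (5,6) (6,5) (6,6)] -> total=13
Click 4 (1,0) count=2: revealed 1 new [(1,0)] -> total=14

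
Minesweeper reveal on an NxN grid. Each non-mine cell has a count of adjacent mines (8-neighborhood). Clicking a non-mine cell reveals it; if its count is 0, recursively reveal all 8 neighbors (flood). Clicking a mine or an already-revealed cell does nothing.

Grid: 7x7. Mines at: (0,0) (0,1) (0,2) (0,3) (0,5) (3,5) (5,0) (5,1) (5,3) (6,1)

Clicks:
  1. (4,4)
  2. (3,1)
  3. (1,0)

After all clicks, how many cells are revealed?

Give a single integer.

Answer: 20

Derivation:
Click 1 (4,4) count=2: revealed 1 new [(4,4)] -> total=1
Click 2 (3,1) count=0: revealed 19 new [(1,0) (1,1) (1,2) (1,3) (1,4) (2,0) (2,1) (2,2) (2,3) (2,4) (3,0) (3,1) (3,2) (3,3) (3,4) (4,0) (4,1) (4,2) (4,3)] -> total=20
Click 3 (1,0) count=2: revealed 0 new [(none)] -> total=20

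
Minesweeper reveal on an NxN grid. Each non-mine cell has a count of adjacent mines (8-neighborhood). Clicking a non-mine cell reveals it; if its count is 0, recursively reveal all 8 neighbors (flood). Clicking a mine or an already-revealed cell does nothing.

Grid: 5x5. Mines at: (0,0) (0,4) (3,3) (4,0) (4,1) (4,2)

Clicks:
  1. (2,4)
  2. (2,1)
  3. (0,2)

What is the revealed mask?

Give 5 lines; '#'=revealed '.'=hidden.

Answer: .###.
####.
#####
###..
.....

Derivation:
Click 1 (2,4) count=1: revealed 1 new [(2,4)] -> total=1
Click 2 (2,1) count=0: revealed 14 new [(0,1) (0,2) (0,3) (1,0) (1,1) (1,2) (1,3) (2,0) (2,1) (2,2) (2,3) (3,0) (3,1) (3,2)] -> total=15
Click 3 (0,2) count=0: revealed 0 new [(none)] -> total=15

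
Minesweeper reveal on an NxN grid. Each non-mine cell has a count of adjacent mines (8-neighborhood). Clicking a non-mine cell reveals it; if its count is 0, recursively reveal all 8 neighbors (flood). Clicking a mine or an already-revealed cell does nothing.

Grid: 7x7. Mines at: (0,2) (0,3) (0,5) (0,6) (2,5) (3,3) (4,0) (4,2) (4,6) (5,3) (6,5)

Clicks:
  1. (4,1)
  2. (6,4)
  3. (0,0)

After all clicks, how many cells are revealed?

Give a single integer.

Answer: 13

Derivation:
Click 1 (4,1) count=2: revealed 1 new [(4,1)] -> total=1
Click 2 (6,4) count=2: revealed 1 new [(6,4)] -> total=2
Click 3 (0,0) count=0: revealed 11 new [(0,0) (0,1) (1,0) (1,1) (1,2) (2,0) (2,1) (2,2) (3,0) (3,1) (3,2)] -> total=13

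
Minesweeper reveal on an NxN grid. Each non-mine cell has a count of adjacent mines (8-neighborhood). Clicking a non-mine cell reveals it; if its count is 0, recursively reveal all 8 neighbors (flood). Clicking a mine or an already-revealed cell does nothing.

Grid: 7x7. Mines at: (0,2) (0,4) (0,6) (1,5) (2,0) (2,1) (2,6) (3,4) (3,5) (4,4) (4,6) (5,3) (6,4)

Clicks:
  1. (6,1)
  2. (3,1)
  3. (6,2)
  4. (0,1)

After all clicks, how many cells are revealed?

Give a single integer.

Answer: 13

Derivation:
Click 1 (6,1) count=0: revealed 12 new [(3,0) (3,1) (3,2) (4,0) (4,1) (4,2) (5,0) (5,1) (5,2) (6,0) (6,1) (6,2)] -> total=12
Click 2 (3,1) count=2: revealed 0 new [(none)] -> total=12
Click 3 (6,2) count=1: revealed 0 new [(none)] -> total=12
Click 4 (0,1) count=1: revealed 1 new [(0,1)] -> total=13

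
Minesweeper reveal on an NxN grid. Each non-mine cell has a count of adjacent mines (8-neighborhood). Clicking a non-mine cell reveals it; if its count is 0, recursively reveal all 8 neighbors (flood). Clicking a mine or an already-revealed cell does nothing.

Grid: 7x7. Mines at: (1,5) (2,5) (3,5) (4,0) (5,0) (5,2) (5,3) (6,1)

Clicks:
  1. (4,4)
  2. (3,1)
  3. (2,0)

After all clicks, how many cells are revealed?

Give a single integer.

Answer: 24

Derivation:
Click 1 (4,4) count=2: revealed 1 new [(4,4)] -> total=1
Click 2 (3,1) count=1: revealed 1 new [(3,1)] -> total=2
Click 3 (2,0) count=0: revealed 22 new [(0,0) (0,1) (0,2) (0,3) (0,4) (1,0) (1,1) (1,2) (1,3) (1,4) (2,0) (2,1) (2,2) (2,3) (2,4) (3,0) (3,2) (3,3) (3,4) (4,1) (4,2) (4,3)] -> total=24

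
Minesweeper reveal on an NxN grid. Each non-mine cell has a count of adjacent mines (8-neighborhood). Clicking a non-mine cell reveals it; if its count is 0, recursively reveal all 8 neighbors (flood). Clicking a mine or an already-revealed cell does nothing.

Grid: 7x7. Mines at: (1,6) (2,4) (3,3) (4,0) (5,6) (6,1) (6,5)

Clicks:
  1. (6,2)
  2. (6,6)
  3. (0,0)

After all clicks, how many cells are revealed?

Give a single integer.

Answer: 21

Derivation:
Click 1 (6,2) count=1: revealed 1 new [(6,2)] -> total=1
Click 2 (6,6) count=2: revealed 1 new [(6,6)] -> total=2
Click 3 (0,0) count=0: revealed 19 new [(0,0) (0,1) (0,2) (0,3) (0,4) (0,5) (1,0) (1,1) (1,2) (1,3) (1,4) (1,5) (2,0) (2,1) (2,2) (2,3) (3,0) (3,1) (3,2)] -> total=21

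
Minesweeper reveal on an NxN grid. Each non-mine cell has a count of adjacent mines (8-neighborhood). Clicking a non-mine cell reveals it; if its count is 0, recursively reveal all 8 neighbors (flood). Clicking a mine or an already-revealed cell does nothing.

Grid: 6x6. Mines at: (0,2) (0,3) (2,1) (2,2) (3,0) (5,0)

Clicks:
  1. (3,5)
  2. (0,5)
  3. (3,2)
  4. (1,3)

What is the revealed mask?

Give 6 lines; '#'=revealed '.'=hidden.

Click 1 (3,5) count=0: revealed 23 new [(0,4) (0,5) (1,3) (1,4) (1,5) (2,3) (2,4) (2,5) (3,1) (3,2) (3,3) (3,4) (3,5) (4,1) (4,2) (4,3) (4,4) (4,5) (5,1) (5,2) (5,3) (5,4) (5,5)] -> total=23
Click 2 (0,5) count=0: revealed 0 new [(none)] -> total=23
Click 3 (3,2) count=2: revealed 0 new [(none)] -> total=23
Click 4 (1,3) count=3: revealed 0 new [(none)] -> total=23

Answer: ....##
...###
...###
.#####
.#####
.#####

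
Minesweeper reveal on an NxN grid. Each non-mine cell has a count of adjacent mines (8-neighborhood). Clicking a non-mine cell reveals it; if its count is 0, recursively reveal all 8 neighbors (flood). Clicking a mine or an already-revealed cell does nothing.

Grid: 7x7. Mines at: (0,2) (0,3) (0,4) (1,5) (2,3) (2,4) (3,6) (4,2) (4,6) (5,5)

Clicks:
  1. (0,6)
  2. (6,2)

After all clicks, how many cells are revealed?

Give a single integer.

Click 1 (0,6) count=1: revealed 1 new [(0,6)] -> total=1
Click 2 (6,2) count=0: revealed 23 new [(0,0) (0,1) (1,0) (1,1) (1,2) (2,0) (2,1) (2,2) (3,0) (3,1) (3,2) (4,0) (4,1) (5,0) (5,1) (5,2) (5,3) (5,4) (6,0) (6,1) (6,2) (6,3) (6,4)] -> total=24

Answer: 24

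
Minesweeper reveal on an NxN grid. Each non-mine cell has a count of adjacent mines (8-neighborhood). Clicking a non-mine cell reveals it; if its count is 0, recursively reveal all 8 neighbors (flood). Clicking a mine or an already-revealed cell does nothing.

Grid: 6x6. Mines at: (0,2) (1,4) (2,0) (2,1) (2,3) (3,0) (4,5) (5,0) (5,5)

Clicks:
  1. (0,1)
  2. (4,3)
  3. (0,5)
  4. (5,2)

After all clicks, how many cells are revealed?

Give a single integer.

Click 1 (0,1) count=1: revealed 1 new [(0,1)] -> total=1
Click 2 (4,3) count=0: revealed 12 new [(3,1) (3,2) (3,3) (3,4) (4,1) (4,2) (4,3) (4,4) (5,1) (5,2) (5,3) (5,4)] -> total=13
Click 3 (0,5) count=1: revealed 1 new [(0,5)] -> total=14
Click 4 (5,2) count=0: revealed 0 new [(none)] -> total=14

Answer: 14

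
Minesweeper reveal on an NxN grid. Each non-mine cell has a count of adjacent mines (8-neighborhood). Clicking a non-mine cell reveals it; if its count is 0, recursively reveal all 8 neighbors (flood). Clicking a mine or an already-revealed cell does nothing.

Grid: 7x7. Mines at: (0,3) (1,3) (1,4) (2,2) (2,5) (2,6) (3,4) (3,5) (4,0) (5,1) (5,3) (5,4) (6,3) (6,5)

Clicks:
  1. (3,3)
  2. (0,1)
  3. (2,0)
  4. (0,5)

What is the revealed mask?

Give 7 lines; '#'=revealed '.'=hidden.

Answer: ###..#.
###....
##.....
##.#...
.......
.......
.......

Derivation:
Click 1 (3,3) count=2: revealed 1 new [(3,3)] -> total=1
Click 2 (0,1) count=0: revealed 10 new [(0,0) (0,1) (0,2) (1,0) (1,1) (1,2) (2,0) (2,1) (3,0) (3,1)] -> total=11
Click 3 (2,0) count=0: revealed 0 new [(none)] -> total=11
Click 4 (0,5) count=1: revealed 1 new [(0,5)] -> total=12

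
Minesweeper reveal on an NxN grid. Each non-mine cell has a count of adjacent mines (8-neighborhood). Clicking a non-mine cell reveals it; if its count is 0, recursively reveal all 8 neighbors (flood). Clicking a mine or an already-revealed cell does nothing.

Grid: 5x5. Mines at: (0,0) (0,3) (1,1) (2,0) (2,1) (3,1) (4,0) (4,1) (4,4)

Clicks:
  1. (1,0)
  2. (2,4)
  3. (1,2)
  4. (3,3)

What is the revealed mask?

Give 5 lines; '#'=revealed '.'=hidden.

Click 1 (1,0) count=4: revealed 1 new [(1,0)] -> total=1
Click 2 (2,4) count=0: revealed 9 new [(1,2) (1,3) (1,4) (2,2) (2,3) (2,4) (3,2) (3,3) (3,4)] -> total=10
Click 3 (1,2) count=3: revealed 0 new [(none)] -> total=10
Click 4 (3,3) count=1: revealed 0 new [(none)] -> total=10

Answer: .....
#.###
..###
..###
.....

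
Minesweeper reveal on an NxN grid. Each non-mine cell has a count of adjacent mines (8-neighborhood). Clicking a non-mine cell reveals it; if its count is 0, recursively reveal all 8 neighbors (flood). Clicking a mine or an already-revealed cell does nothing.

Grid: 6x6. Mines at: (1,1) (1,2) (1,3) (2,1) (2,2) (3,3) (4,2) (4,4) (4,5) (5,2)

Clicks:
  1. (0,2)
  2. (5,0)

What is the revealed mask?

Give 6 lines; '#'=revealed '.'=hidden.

Answer: ..#...
......
......
##....
##....
##....

Derivation:
Click 1 (0,2) count=3: revealed 1 new [(0,2)] -> total=1
Click 2 (5,0) count=0: revealed 6 new [(3,0) (3,1) (4,0) (4,1) (5,0) (5,1)] -> total=7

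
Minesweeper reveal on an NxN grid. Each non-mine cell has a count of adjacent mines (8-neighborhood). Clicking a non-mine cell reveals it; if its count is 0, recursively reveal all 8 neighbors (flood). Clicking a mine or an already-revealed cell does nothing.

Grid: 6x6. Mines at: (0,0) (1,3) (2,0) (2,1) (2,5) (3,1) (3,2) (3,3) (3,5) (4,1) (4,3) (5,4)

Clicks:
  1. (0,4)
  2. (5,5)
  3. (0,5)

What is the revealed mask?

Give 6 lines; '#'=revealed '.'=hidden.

Answer: ....##
....##
......
......
......
.....#

Derivation:
Click 1 (0,4) count=1: revealed 1 new [(0,4)] -> total=1
Click 2 (5,5) count=1: revealed 1 new [(5,5)] -> total=2
Click 3 (0,5) count=0: revealed 3 new [(0,5) (1,4) (1,5)] -> total=5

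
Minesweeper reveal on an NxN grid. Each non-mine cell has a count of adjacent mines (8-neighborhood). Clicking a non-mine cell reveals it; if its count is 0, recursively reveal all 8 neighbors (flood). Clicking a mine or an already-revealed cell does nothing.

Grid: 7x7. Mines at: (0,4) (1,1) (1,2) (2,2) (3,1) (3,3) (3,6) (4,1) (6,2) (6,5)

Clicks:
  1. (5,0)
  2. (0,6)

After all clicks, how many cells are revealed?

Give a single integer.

Answer: 7

Derivation:
Click 1 (5,0) count=1: revealed 1 new [(5,0)] -> total=1
Click 2 (0,6) count=0: revealed 6 new [(0,5) (0,6) (1,5) (1,6) (2,5) (2,6)] -> total=7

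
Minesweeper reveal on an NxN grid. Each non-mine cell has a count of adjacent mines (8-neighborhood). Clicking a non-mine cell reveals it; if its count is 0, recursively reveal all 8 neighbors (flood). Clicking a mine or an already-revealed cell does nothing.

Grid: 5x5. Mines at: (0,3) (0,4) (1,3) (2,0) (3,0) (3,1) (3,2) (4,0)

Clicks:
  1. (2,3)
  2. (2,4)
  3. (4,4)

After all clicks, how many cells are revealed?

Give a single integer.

Answer: 6

Derivation:
Click 1 (2,3) count=2: revealed 1 new [(2,3)] -> total=1
Click 2 (2,4) count=1: revealed 1 new [(2,4)] -> total=2
Click 3 (4,4) count=0: revealed 4 new [(3,3) (3,4) (4,3) (4,4)] -> total=6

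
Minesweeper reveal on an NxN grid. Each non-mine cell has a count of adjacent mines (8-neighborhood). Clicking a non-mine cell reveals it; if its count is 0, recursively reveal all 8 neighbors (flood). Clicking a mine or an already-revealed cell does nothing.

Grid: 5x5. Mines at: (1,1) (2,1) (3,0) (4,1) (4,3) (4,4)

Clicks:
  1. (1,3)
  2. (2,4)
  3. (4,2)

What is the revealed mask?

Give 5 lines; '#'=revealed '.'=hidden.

Click 1 (1,3) count=0: revealed 12 new [(0,2) (0,3) (0,4) (1,2) (1,3) (1,4) (2,2) (2,3) (2,4) (3,2) (3,3) (3,4)] -> total=12
Click 2 (2,4) count=0: revealed 0 new [(none)] -> total=12
Click 3 (4,2) count=2: revealed 1 new [(4,2)] -> total=13

Answer: ..###
..###
..###
..###
..#..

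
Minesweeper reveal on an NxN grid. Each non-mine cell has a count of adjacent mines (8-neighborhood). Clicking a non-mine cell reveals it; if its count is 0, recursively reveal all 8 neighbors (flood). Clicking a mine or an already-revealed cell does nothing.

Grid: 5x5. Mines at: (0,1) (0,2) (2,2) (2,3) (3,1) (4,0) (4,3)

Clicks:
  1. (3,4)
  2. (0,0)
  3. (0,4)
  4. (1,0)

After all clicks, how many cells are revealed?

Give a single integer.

Answer: 7

Derivation:
Click 1 (3,4) count=2: revealed 1 new [(3,4)] -> total=1
Click 2 (0,0) count=1: revealed 1 new [(0,0)] -> total=2
Click 3 (0,4) count=0: revealed 4 new [(0,3) (0,4) (1,3) (1,4)] -> total=6
Click 4 (1,0) count=1: revealed 1 new [(1,0)] -> total=7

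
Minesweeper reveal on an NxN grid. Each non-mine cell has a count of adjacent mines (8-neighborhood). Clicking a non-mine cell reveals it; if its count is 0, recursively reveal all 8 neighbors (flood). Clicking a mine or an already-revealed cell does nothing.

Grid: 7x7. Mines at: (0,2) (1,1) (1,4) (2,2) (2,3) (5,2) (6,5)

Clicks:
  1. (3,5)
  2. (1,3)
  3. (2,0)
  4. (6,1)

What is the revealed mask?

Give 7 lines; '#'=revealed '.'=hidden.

Click 1 (3,5) count=0: revealed 19 new [(0,5) (0,6) (1,5) (1,6) (2,4) (2,5) (2,6) (3,3) (3,4) (3,5) (3,6) (4,3) (4,4) (4,5) (4,6) (5,3) (5,4) (5,5) (5,6)] -> total=19
Click 2 (1,3) count=4: revealed 1 new [(1,3)] -> total=20
Click 3 (2,0) count=1: revealed 1 new [(2,0)] -> total=21
Click 4 (6,1) count=1: revealed 1 new [(6,1)] -> total=22

Answer: .....##
...#.##
#...###
...####
...####
...####
.#.....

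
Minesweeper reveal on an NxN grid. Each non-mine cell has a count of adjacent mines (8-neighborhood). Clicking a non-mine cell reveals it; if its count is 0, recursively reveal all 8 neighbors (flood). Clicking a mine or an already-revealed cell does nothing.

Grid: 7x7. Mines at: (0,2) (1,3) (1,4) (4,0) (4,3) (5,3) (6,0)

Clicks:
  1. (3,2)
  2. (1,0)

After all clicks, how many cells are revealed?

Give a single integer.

Click 1 (3,2) count=1: revealed 1 new [(3,2)] -> total=1
Click 2 (1,0) count=0: revealed 10 new [(0,0) (0,1) (1,0) (1,1) (1,2) (2,0) (2,1) (2,2) (3,0) (3,1)] -> total=11

Answer: 11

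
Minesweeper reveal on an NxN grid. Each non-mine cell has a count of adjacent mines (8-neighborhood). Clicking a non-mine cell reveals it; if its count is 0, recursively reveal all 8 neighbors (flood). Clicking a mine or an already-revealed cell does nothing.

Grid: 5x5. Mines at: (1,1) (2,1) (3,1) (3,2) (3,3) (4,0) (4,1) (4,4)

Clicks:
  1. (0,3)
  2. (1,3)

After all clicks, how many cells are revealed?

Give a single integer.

Click 1 (0,3) count=0: revealed 9 new [(0,2) (0,3) (0,4) (1,2) (1,3) (1,4) (2,2) (2,3) (2,4)] -> total=9
Click 2 (1,3) count=0: revealed 0 new [(none)] -> total=9

Answer: 9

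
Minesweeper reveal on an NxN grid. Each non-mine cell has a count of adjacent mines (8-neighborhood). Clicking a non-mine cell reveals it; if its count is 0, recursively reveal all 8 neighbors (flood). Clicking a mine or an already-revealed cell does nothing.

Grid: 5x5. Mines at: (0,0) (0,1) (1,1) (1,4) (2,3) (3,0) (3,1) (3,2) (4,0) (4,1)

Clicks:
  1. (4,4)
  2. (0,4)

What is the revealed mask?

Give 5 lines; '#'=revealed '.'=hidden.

Answer: ....#
.....
.....
...##
...##

Derivation:
Click 1 (4,4) count=0: revealed 4 new [(3,3) (3,4) (4,3) (4,4)] -> total=4
Click 2 (0,4) count=1: revealed 1 new [(0,4)] -> total=5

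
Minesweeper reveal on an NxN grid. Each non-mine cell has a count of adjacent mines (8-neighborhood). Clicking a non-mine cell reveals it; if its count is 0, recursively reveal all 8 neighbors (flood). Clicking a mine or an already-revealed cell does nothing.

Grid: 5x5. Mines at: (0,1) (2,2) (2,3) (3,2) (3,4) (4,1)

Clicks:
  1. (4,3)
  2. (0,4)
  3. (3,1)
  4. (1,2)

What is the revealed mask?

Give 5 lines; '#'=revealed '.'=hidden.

Click 1 (4,3) count=2: revealed 1 new [(4,3)] -> total=1
Click 2 (0,4) count=0: revealed 6 new [(0,2) (0,3) (0,4) (1,2) (1,3) (1,4)] -> total=7
Click 3 (3,1) count=3: revealed 1 new [(3,1)] -> total=8
Click 4 (1,2) count=3: revealed 0 new [(none)] -> total=8

Answer: ..###
..###
.....
.#...
...#.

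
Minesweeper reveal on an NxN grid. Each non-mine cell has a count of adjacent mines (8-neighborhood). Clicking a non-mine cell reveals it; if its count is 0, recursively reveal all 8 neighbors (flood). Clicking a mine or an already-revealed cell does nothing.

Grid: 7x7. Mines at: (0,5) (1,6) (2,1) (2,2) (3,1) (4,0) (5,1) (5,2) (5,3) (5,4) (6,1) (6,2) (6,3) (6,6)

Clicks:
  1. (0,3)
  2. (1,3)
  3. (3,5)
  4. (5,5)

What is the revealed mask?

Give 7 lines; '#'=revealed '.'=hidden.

Answer: #####..
######.
...####
...####
...####
.....##
.......

Derivation:
Click 1 (0,3) count=0: revealed 10 new [(0,0) (0,1) (0,2) (0,3) (0,4) (1,0) (1,1) (1,2) (1,3) (1,4)] -> total=10
Click 2 (1,3) count=1: revealed 0 new [(none)] -> total=10
Click 3 (3,5) count=0: revealed 15 new [(1,5) (2,3) (2,4) (2,5) (2,6) (3,3) (3,4) (3,5) (3,6) (4,3) (4,4) (4,5) (4,6) (5,5) (5,6)] -> total=25
Click 4 (5,5) count=2: revealed 0 new [(none)] -> total=25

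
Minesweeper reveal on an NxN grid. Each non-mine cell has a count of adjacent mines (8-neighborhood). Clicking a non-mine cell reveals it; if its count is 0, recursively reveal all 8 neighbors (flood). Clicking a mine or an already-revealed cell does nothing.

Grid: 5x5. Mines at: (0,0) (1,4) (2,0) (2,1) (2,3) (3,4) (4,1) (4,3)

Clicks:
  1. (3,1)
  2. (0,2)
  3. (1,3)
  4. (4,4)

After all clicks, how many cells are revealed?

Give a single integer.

Answer: 8

Derivation:
Click 1 (3,1) count=3: revealed 1 new [(3,1)] -> total=1
Click 2 (0,2) count=0: revealed 6 new [(0,1) (0,2) (0,3) (1,1) (1,2) (1,3)] -> total=7
Click 3 (1,3) count=2: revealed 0 new [(none)] -> total=7
Click 4 (4,4) count=2: revealed 1 new [(4,4)] -> total=8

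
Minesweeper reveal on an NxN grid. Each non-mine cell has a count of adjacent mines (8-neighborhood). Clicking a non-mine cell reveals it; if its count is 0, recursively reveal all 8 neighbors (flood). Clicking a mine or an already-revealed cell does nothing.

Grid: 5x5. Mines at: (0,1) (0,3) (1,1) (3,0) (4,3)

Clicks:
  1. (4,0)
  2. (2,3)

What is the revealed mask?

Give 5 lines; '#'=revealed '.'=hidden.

Click 1 (4,0) count=1: revealed 1 new [(4,0)] -> total=1
Click 2 (2,3) count=0: revealed 9 new [(1,2) (1,3) (1,4) (2,2) (2,3) (2,4) (3,2) (3,3) (3,4)] -> total=10

Answer: .....
..###
..###
..###
#....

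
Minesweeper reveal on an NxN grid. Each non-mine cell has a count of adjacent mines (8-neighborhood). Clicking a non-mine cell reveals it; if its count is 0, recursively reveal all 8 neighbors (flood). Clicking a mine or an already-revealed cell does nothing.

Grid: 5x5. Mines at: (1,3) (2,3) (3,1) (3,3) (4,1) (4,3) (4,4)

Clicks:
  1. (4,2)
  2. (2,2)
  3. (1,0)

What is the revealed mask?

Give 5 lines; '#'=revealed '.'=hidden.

Answer: ###..
###..
###..
.....
..#..

Derivation:
Click 1 (4,2) count=4: revealed 1 new [(4,2)] -> total=1
Click 2 (2,2) count=4: revealed 1 new [(2,2)] -> total=2
Click 3 (1,0) count=0: revealed 8 new [(0,0) (0,1) (0,2) (1,0) (1,1) (1,2) (2,0) (2,1)] -> total=10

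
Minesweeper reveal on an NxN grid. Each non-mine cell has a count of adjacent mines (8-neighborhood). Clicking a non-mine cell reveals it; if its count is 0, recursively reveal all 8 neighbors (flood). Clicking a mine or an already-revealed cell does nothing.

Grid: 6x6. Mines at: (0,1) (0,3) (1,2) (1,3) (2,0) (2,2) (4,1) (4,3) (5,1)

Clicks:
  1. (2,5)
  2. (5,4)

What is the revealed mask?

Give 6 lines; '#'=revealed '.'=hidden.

Click 1 (2,5) count=0: revealed 12 new [(0,4) (0,5) (1,4) (1,5) (2,4) (2,5) (3,4) (3,5) (4,4) (4,5) (5,4) (5,5)] -> total=12
Click 2 (5,4) count=1: revealed 0 new [(none)] -> total=12

Answer: ....##
....##
....##
....##
....##
....##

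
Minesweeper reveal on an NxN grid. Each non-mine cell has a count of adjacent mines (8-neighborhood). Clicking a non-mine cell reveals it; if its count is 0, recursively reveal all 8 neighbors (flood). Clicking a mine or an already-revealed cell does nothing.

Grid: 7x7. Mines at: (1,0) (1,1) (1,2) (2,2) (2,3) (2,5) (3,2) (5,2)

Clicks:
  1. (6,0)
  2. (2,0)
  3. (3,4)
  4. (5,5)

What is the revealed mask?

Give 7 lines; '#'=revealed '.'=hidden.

Click 1 (6,0) count=0: revealed 10 new [(2,0) (2,1) (3,0) (3,1) (4,0) (4,1) (5,0) (5,1) (6,0) (6,1)] -> total=10
Click 2 (2,0) count=2: revealed 0 new [(none)] -> total=10
Click 3 (3,4) count=2: revealed 1 new [(3,4)] -> total=11
Click 4 (5,5) count=0: revealed 15 new [(3,3) (3,5) (3,6) (4,3) (4,4) (4,5) (4,6) (5,3) (5,4) (5,5) (5,6) (6,3) (6,4) (6,5) (6,6)] -> total=26

Answer: .......
.......
##.....
##.####
##.####
##.####
##.####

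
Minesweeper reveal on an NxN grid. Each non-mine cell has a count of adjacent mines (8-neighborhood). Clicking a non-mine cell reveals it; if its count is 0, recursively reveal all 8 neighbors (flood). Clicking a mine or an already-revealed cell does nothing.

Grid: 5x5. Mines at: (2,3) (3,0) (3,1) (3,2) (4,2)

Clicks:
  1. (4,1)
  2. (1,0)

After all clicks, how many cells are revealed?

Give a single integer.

Answer: 14

Derivation:
Click 1 (4,1) count=4: revealed 1 new [(4,1)] -> total=1
Click 2 (1,0) count=0: revealed 13 new [(0,0) (0,1) (0,2) (0,3) (0,4) (1,0) (1,1) (1,2) (1,3) (1,4) (2,0) (2,1) (2,2)] -> total=14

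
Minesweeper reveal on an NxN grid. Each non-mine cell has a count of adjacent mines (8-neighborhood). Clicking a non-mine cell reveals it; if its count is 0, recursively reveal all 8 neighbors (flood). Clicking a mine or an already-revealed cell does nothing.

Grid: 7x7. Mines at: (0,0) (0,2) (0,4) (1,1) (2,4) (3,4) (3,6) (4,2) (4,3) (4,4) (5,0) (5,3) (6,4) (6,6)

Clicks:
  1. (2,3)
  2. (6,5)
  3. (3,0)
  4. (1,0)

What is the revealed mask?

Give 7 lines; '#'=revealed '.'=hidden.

Answer: .......
#......
##.#...
##.....
##.....
.......
.....#.

Derivation:
Click 1 (2,3) count=2: revealed 1 new [(2,3)] -> total=1
Click 2 (6,5) count=2: revealed 1 new [(6,5)] -> total=2
Click 3 (3,0) count=0: revealed 6 new [(2,0) (2,1) (3,0) (3,1) (4,0) (4,1)] -> total=8
Click 4 (1,0) count=2: revealed 1 new [(1,0)] -> total=9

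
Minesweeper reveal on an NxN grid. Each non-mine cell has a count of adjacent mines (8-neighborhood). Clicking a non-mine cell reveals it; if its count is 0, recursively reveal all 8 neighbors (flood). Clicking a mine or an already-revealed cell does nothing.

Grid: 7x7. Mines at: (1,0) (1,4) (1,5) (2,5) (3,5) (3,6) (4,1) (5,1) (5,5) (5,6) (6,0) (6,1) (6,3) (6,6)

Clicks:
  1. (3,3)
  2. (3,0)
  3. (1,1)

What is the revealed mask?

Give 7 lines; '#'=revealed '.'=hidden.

Click 1 (3,3) count=0: revealed 20 new [(0,1) (0,2) (0,3) (1,1) (1,2) (1,3) (2,1) (2,2) (2,3) (2,4) (3,1) (3,2) (3,3) (3,4) (4,2) (4,3) (4,4) (5,2) (5,3) (5,4)] -> total=20
Click 2 (3,0) count=1: revealed 1 new [(3,0)] -> total=21
Click 3 (1,1) count=1: revealed 0 new [(none)] -> total=21

Answer: .###...
.###...
.####..
#####..
..###..
..###..
.......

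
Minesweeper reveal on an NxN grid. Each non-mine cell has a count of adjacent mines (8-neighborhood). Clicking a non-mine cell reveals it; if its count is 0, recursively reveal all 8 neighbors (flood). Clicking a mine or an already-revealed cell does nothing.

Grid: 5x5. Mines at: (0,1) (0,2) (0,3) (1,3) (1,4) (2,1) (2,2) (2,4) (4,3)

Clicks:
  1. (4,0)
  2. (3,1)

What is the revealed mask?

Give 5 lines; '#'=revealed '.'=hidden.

Answer: .....
.....
.....
###..
###..

Derivation:
Click 1 (4,0) count=0: revealed 6 new [(3,0) (3,1) (3,2) (4,0) (4,1) (4,2)] -> total=6
Click 2 (3,1) count=2: revealed 0 new [(none)] -> total=6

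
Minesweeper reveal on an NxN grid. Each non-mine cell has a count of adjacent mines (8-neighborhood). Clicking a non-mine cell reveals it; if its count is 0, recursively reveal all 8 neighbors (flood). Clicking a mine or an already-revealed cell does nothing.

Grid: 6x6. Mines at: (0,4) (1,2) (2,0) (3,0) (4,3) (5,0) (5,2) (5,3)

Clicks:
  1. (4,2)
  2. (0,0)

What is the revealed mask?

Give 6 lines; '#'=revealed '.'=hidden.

Click 1 (4,2) count=3: revealed 1 new [(4,2)] -> total=1
Click 2 (0,0) count=0: revealed 4 new [(0,0) (0,1) (1,0) (1,1)] -> total=5

Answer: ##....
##....
......
......
..#...
......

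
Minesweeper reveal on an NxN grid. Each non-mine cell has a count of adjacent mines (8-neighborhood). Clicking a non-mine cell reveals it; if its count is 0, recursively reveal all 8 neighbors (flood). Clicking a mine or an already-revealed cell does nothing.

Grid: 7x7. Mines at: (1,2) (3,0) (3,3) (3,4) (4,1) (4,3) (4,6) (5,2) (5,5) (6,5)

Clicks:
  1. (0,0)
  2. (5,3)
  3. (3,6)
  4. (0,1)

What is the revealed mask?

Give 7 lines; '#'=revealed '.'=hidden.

Click 1 (0,0) count=0: revealed 6 new [(0,0) (0,1) (1,0) (1,1) (2,0) (2,1)] -> total=6
Click 2 (5,3) count=2: revealed 1 new [(5,3)] -> total=7
Click 3 (3,6) count=1: revealed 1 new [(3,6)] -> total=8
Click 4 (0,1) count=1: revealed 0 new [(none)] -> total=8

Answer: ##.....
##.....
##.....
......#
.......
...#...
.......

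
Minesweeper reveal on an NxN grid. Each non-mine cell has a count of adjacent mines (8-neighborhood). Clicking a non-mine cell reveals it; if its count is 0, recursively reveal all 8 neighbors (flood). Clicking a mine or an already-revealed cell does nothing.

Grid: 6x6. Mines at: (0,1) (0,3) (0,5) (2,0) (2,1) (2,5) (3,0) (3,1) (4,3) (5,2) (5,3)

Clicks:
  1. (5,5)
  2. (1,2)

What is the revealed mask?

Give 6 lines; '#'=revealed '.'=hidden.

Answer: ......
..#...
......
....##
....##
....##

Derivation:
Click 1 (5,5) count=0: revealed 6 new [(3,4) (3,5) (4,4) (4,5) (5,4) (5,5)] -> total=6
Click 2 (1,2) count=3: revealed 1 new [(1,2)] -> total=7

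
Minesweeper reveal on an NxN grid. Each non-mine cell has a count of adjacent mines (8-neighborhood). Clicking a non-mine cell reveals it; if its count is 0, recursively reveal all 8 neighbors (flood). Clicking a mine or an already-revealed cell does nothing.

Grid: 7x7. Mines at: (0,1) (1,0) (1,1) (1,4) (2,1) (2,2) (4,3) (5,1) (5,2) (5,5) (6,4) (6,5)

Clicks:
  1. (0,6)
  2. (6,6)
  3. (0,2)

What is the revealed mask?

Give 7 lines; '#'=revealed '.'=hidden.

Click 1 (0,6) count=0: revealed 13 new [(0,5) (0,6) (1,5) (1,6) (2,4) (2,5) (2,6) (3,4) (3,5) (3,6) (4,4) (4,5) (4,6)] -> total=13
Click 2 (6,6) count=2: revealed 1 new [(6,6)] -> total=14
Click 3 (0,2) count=2: revealed 1 new [(0,2)] -> total=15

Answer: ..#..##
.....##
....###
....###
....###
.......
......#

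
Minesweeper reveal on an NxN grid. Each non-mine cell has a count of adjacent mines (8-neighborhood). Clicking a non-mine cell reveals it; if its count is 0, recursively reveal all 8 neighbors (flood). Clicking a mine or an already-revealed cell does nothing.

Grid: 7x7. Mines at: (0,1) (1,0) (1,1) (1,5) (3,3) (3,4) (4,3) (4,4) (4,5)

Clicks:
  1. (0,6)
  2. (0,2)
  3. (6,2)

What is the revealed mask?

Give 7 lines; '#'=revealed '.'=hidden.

Click 1 (0,6) count=1: revealed 1 new [(0,6)] -> total=1
Click 2 (0,2) count=2: revealed 1 new [(0,2)] -> total=2
Click 3 (6,2) count=0: revealed 23 new [(2,0) (2,1) (2,2) (3,0) (3,1) (3,2) (4,0) (4,1) (4,2) (5,0) (5,1) (5,2) (5,3) (5,4) (5,5) (5,6) (6,0) (6,1) (6,2) (6,3) (6,4) (6,5) (6,6)] -> total=25

Answer: ..#...#
.......
###....
###....
###....
#######
#######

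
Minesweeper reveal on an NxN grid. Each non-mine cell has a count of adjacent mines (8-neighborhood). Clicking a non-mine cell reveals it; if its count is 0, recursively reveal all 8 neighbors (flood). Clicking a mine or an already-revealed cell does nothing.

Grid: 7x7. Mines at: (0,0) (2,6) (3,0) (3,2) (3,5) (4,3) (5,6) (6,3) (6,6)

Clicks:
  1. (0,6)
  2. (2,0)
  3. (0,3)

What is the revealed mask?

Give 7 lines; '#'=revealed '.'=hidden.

Click 1 (0,6) count=0: revealed 17 new [(0,1) (0,2) (0,3) (0,4) (0,5) (0,6) (1,1) (1,2) (1,3) (1,4) (1,5) (1,6) (2,1) (2,2) (2,3) (2,4) (2,5)] -> total=17
Click 2 (2,0) count=1: revealed 1 new [(2,0)] -> total=18
Click 3 (0,3) count=0: revealed 0 new [(none)] -> total=18

Answer: .######
.######
######.
.......
.......
.......
.......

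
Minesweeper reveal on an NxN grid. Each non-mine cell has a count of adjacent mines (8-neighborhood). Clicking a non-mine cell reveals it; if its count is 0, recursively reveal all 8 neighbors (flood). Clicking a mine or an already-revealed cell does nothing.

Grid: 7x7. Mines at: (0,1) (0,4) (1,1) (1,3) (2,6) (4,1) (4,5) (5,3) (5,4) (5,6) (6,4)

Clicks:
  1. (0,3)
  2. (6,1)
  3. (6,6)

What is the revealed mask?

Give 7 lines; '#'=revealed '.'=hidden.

Answer: ...#...
.......
.......
.......
.......
###....
###...#

Derivation:
Click 1 (0,3) count=2: revealed 1 new [(0,3)] -> total=1
Click 2 (6,1) count=0: revealed 6 new [(5,0) (5,1) (5,2) (6,0) (6,1) (6,2)] -> total=7
Click 3 (6,6) count=1: revealed 1 new [(6,6)] -> total=8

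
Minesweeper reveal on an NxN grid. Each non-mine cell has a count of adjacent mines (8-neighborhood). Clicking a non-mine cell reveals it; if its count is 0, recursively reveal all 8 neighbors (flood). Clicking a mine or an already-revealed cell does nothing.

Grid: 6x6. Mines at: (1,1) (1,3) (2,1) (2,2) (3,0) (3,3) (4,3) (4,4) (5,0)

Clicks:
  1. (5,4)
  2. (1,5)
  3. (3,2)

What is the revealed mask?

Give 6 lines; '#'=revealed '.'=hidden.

Click 1 (5,4) count=2: revealed 1 new [(5,4)] -> total=1
Click 2 (1,5) count=0: revealed 8 new [(0,4) (0,5) (1,4) (1,5) (2,4) (2,5) (3,4) (3,5)] -> total=9
Click 3 (3,2) count=4: revealed 1 new [(3,2)] -> total=10

Answer: ....##
....##
....##
..#.##
......
....#.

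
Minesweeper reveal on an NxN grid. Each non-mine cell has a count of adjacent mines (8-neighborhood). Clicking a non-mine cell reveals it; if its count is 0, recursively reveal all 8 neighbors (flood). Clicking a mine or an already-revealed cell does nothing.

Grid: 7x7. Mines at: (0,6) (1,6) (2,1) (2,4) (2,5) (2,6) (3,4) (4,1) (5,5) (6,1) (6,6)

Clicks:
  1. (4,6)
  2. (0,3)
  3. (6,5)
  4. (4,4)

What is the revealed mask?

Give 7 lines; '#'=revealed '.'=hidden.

Click 1 (4,6) count=1: revealed 1 new [(4,6)] -> total=1
Click 2 (0,3) count=0: revealed 12 new [(0,0) (0,1) (0,2) (0,3) (0,4) (0,5) (1,0) (1,1) (1,2) (1,3) (1,4) (1,5)] -> total=13
Click 3 (6,5) count=2: revealed 1 new [(6,5)] -> total=14
Click 4 (4,4) count=2: revealed 1 new [(4,4)] -> total=15

Answer: ######.
######.
.......
.......
....#.#
.......
.....#.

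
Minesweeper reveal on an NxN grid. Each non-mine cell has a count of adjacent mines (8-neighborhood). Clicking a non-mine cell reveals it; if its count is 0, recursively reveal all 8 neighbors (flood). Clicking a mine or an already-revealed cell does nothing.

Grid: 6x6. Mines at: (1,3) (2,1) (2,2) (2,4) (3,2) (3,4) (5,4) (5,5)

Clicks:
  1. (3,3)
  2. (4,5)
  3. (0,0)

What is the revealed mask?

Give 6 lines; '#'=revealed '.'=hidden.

Click 1 (3,3) count=4: revealed 1 new [(3,3)] -> total=1
Click 2 (4,5) count=3: revealed 1 new [(4,5)] -> total=2
Click 3 (0,0) count=0: revealed 6 new [(0,0) (0,1) (0,2) (1,0) (1,1) (1,2)] -> total=8

Answer: ###...
###...
......
...#..
.....#
......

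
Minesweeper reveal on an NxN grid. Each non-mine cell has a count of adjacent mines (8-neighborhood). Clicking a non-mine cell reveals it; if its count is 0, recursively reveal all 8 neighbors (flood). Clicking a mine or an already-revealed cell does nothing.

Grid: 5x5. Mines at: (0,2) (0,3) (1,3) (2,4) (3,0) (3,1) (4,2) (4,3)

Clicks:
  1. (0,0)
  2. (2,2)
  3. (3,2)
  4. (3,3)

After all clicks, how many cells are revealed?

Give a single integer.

Answer: 9

Derivation:
Click 1 (0,0) count=0: revealed 6 new [(0,0) (0,1) (1,0) (1,1) (2,0) (2,1)] -> total=6
Click 2 (2,2) count=2: revealed 1 new [(2,2)] -> total=7
Click 3 (3,2) count=3: revealed 1 new [(3,2)] -> total=8
Click 4 (3,3) count=3: revealed 1 new [(3,3)] -> total=9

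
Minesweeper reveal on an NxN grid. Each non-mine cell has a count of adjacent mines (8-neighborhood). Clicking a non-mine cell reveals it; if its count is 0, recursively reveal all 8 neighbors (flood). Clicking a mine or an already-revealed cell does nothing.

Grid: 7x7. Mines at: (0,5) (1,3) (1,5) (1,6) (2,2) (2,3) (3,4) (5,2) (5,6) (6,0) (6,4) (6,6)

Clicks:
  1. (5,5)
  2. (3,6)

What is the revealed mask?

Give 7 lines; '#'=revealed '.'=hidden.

Click 1 (5,5) count=3: revealed 1 new [(5,5)] -> total=1
Click 2 (3,6) count=0: revealed 6 new [(2,5) (2,6) (3,5) (3,6) (4,5) (4,6)] -> total=7

Answer: .......
.......
.....##
.....##
.....##
.....#.
.......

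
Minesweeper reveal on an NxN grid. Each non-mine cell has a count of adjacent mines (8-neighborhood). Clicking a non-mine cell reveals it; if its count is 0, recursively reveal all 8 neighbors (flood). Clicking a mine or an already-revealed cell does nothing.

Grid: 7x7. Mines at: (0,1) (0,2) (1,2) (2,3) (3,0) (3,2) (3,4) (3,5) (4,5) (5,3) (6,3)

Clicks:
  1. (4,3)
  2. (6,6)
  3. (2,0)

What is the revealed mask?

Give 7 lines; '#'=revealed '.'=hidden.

Answer: .......
.......
#......
.......
...#...
....###
....###

Derivation:
Click 1 (4,3) count=3: revealed 1 new [(4,3)] -> total=1
Click 2 (6,6) count=0: revealed 6 new [(5,4) (5,5) (5,6) (6,4) (6,5) (6,6)] -> total=7
Click 3 (2,0) count=1: revealed 1 new [(2,0)] -> total=8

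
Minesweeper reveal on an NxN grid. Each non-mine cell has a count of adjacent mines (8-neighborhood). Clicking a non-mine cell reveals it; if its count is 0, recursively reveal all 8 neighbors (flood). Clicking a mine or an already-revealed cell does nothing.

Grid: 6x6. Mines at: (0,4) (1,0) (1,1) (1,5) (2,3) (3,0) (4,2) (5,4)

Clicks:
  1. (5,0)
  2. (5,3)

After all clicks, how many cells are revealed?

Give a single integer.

Answer: 5

Derivation:
Click 1 (5,0) count=0: revealed 4 new [(4,0) (4,1) (5,0) (5,1)] -> total=4
Click 2 (5,3) count=2: revealed 1 new [(5,3)] -> total=5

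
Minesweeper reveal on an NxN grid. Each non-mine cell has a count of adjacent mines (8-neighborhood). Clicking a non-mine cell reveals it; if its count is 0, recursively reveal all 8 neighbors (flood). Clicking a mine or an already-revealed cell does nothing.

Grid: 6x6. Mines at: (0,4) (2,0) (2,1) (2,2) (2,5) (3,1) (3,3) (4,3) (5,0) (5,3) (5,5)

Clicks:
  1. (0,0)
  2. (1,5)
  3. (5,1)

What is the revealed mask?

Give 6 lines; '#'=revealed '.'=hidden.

Answer: ####..
####.#
......
......
......
.#....

Derivation:
Click 1 (0,0) count=0: revealed 8 new [(0,0) (0,1) (0,2) (0,3) (1,0) (1,1) (1,2) (1,3)] -> total=8
Click 2 (1,5) count=2: revealed 1 new [(1,5)] -> total=9
Click 3 (5,1) count=1: revealed 1 new [(5,1)] -> total=10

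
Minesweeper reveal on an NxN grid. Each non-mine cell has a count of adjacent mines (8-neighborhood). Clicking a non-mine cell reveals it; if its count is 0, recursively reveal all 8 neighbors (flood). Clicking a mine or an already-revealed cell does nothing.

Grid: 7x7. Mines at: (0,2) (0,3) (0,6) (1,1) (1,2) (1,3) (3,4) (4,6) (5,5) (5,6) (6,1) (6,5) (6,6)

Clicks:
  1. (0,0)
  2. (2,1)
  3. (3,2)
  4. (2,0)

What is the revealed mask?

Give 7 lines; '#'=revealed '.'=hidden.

Answer: #......
.......
####...
####...
#####..
#####..
..###..

Derivation:
Click 1 (0,0) count=1: revealed 1 new [(0,0)] -> total=1
Click 2 (2,1) count=2: revealed 1 new [(2,1)] -> total=2
Click 3 (3,2) count=0: revealed 20 new [(2,0) (2,2) (2,3) (3,0) (3,1) (3,2) (3,3) (4,0) (4,1) (4,2) (4,3) (4,4) (5,0) (5,1) (5,2) (5,3) (5,4) (6,2) (6,3) (6,4)] -> total=22
Click 4 (2,0) count=1: revealed 0 new [(none)] -> total=22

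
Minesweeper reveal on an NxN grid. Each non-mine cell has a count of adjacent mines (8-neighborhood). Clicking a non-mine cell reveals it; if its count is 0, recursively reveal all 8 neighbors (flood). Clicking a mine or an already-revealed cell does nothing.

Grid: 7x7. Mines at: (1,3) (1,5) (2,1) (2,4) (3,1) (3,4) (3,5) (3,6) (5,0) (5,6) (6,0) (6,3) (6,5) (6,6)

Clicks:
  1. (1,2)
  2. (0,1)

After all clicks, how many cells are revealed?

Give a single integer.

Click 1 (1,2) count=2: revealed 1 new [(1,2)] -> total=1
Click 2 (0,1) count=0: revealed 5 new [(0,0) (0,1) (0,2) (1,0) (1,1)] -> total=6

Answer: 6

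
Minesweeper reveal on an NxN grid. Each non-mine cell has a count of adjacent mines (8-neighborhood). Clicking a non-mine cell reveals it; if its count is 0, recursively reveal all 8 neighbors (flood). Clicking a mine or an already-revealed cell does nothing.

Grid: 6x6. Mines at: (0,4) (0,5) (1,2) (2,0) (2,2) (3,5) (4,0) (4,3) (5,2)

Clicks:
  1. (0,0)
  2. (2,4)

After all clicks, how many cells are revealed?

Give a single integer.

Click 1 (0,0) count=0: revealed 4 new [(0,0) (0,1) (1,0) (1,1)] -> total=4
Click 2 (2,4) count=1: revealed 1 new [(2,4)] -> total=5

Answer: 5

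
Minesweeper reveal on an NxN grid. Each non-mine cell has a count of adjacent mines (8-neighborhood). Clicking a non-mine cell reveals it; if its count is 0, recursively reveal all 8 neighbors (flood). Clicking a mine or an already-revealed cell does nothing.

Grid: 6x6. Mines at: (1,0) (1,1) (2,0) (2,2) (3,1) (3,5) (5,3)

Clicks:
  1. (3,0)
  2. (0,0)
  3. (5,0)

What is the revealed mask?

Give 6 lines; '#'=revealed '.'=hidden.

Click 1 (3,0) count=2: revealed 1 new [(3,0)] -> total=1
Click 2 (0,0) count=2: revealed 1 new [(0,0)] -> total=2
Click 3 (5,0) count=0: revealed 6 new [(4,0) (4,1) (4,2) (5,0) (5,1) (5,2)] -> total=8

Answer: #.....
......
......
#.....
###...
###...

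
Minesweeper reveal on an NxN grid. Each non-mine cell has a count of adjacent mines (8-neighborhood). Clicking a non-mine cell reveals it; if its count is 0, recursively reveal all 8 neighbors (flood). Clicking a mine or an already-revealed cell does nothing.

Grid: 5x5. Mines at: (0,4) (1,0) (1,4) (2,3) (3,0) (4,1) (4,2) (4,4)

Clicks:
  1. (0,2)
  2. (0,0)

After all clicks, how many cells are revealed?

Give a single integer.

Answer: 7

Derivation:
Click 1 (0,2) count=0: revealed 6 new [(0,1) (0,2) (0,3) (1,1) (1,2) (1,3)] -> total=6
Click 2 (0,0) count=1: revealed 1 new [(0,0)] -> total=7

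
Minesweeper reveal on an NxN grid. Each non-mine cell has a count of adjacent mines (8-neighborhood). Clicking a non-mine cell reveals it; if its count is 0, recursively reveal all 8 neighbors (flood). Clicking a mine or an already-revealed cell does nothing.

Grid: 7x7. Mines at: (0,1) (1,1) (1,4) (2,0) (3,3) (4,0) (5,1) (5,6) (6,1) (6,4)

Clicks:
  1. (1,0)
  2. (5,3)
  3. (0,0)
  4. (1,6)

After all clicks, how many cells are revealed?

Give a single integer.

Answer: 16

Derivation:
Click 1 (1,0) count=3: revealed 1 new [(1,0)] -> total=1
Click 2 (5,3) count=1: revealed 1 new [(5,3)] -> total=2
Click 3 (0,0) count=2: revealed 1 new [(0,0)] -> total=3
Click 4 (1,6) count=0: revealed 13 new [(0,5) (0,6) (1,5) (1,6) (2,4) (2,5) (2,6) (3,4) (3,5) (3,6) (4,4) (4,5) (4,6)] -> total=16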